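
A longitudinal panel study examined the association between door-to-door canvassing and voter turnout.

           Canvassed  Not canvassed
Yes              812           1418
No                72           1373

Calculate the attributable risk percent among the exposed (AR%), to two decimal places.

44.69

Reading the table with exposure as columns: a = 812 (Canvassed, case), b = 72 (Canvassed, non-case), c = 1418 (Not canvassed, case), d = 1373.
Risk in exposed = 812/884 = 0.91855; risk in unexposed = 1418/2791 = 0.50806.
RR = 0.91855/0.50806 = 1.80795
AR% = (RR − 1)/RR × 100 = (1.80795 − 1)/1.80795 × 100 = 44.6889%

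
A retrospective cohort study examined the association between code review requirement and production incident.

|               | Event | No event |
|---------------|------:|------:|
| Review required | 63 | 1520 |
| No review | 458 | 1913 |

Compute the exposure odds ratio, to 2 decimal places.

Cells: a = 63, b = 1520, c = 458, d = 1913.
OR = (a·d)/(b·c) = (63 × 1913) / (1520 × 458) = 120519 / 696160 = 0.17312
Exposure is associated with lower odds of production incident (OR = 0.17 < 1).

0.17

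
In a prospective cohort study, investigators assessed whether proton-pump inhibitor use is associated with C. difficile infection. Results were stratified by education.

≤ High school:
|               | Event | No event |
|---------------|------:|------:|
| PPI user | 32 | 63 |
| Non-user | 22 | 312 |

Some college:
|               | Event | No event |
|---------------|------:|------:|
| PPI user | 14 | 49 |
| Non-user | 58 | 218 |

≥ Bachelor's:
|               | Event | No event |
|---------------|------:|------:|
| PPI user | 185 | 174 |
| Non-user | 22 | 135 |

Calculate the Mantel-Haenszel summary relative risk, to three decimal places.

2.991

RR_MH = Σ(aᵢ·n₀ᵢ/nᵢ) / Σ(cᵢ·n₁ᵢ/nᵢ), with n₁ᵢ = aᵢ+bᵢ (exposed), n₀ᵢ = cᵢ+dᵢ (unexposed), nᵢ = n₁ᵢ+n₀ᵢ.
Stratum 1 (≤ High school): n₁ = 95, n₀ = 334, n = 429; a·n₀/n = 32·334/429 = 24.9138; c·n₁/n = 22·95/429 = 4.8718
Stratum 2 (Some college): n₁ = 63, n₀ = 276, n = 339; a·n₀/n = 14·276/339 = 11.3982; c·n₁/n = 58·63/339 = 10.7788
Stratum 3 (≥ Bachelor's): n₁ = 359, n₀ = 157, n = 516; a·n₀/n = 185·157/516 = 56.2888; c·n₁/n = 22·359/516 = 15.3062
RR_MH = (24.9138 + 11.3982 + 56.2888) / (4.8718 + 10.7788 + 15.3062) = 92.6007 / 30.9568 = 2.99129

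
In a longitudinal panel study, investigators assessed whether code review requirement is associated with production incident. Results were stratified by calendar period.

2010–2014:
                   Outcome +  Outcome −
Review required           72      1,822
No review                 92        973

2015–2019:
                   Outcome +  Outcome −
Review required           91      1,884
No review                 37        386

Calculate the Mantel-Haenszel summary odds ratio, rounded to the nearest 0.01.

0.45

OR_MH = Σ(aᵢdᵢ/nᵢ) / Σ(bᵢcᵢ/nᵢ), where nᵢ is the stratum total.
Stratum 1 (2010–2014): n = 2959; a·d/n = 72·973/2959 = 23.6756; b·c/n = 1822·92/2959 = 56.6489
Stratum 2 (2015–2019): n = 2398; a·d/n = 91·386/2398 = 14.6480; b·c/n = 1884·37/2398 = 29.0692
OR_MH = (23.6756 + 14.6480) / (56.6489 + 29.0692) = 38.3236 / 85.7181 = 0.44709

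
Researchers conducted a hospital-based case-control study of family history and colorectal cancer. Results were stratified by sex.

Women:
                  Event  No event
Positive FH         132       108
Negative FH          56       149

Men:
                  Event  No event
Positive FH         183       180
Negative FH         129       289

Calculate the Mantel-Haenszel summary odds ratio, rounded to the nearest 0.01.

OR_MH = Σ(aᵢdᵢ/nᵢ) / Σ(bᵢcᵢ/nᵢ), where nᵢ is the stratum total.
Stratum 1 (Women): n = 445; a·d/n = 132·149/445 = 44.1978; b·c/n = 108·56/445 = 13.5910
Stratum 2 (Men): n = 781; a·d/n = 183·289/781 = 67.7170; b·c/n = 180·129/781 = 29.7311
OR_MH = (44.1978 + 67.7170) / (13.5910 + 29.7311) = 111.9148 / 43.3221 = 2.58332

2.58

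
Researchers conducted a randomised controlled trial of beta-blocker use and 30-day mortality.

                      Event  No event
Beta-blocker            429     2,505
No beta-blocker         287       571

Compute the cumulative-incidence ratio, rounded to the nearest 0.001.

Cells: a = 429, b = 2505, c = 287, d = 571.
Risk in exposed = 429/2934 = 0.14622; risk in unexposed = 287/858 = 0.33450.
RR = 0.14622 / 0.33450 = 0.43712
The risk is 56% lower among the exposed than among the unexposed.

0.437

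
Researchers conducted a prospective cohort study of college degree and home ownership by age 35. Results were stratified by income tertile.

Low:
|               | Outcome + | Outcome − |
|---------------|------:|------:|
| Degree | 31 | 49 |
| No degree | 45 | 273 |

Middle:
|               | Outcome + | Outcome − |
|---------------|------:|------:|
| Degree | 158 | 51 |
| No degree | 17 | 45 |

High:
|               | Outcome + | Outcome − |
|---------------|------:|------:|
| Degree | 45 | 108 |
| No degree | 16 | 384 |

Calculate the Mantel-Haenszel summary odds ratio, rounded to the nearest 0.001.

OR_MH = Σ(aᵢdᵢ/nᵢ) / Σ(bᵢcᵢ/nᵢ), where nᵢ is the stratum total.
Stratum 1 (Low): n = 398; a·d/n = 31·273/398 = 21.2638; b·c/n = 49·45/398 = 5.5402
Stratum 2 (Middle): n = 271; a·d/n = 158·45/271 = 26.2362; b·c/n = 51·17/271 = 3.1993
Stratum 3 (High): n = 553; a·d/n = 45·384/553 = 31.2477; b·c/n = 108·16/553 = 3.1248
OR_MH = (21.2638 + 26.2362 + 31.2477) / (5.5402 + 3.1993 + 3.1248) = 78.7477 / 11.8642 = 6.63740

6.637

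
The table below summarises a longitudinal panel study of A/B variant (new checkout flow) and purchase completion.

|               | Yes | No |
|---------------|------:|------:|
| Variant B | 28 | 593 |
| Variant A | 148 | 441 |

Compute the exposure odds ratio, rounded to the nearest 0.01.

0.14

Cells: a = 28, b = 593, c = 148, d = 441.
OR = (a·d)/(b·c) = (28 × 441) / (593 × 148) = 12348 / 87764 = 0.14070
Exposure is associated with lower odds of purchase completion (OR = 0.14 < 1).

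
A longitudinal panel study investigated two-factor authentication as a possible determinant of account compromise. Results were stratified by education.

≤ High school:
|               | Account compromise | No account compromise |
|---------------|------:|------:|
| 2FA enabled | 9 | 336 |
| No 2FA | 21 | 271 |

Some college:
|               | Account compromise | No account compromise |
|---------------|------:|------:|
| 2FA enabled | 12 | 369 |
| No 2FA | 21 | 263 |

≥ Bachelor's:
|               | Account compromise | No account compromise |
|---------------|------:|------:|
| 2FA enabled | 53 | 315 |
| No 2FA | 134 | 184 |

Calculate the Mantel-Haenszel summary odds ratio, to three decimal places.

OR_MH = Σ(aᵢdᵢ/nᵢ) / Σ(bᵢcᵢ/nᵢ), where nᵢ is the stratum total.
Stratum 1 (≤ High school): n = 637; a·d/n = 9·271/637 = 3.8289; b·c/n = 336·21/637 = 11.0769
Stratum 2 (Some college): n = 665; a·d/n = 12·263/665 = 4.7459; b·c/n = 369·21/665 = 11.6526
Stratum 3 (≥ Bachelor's): n = 686; a·d/n = 53·184/686 = 14.2157; b·c/n = 315·134/686 = 61.5306
OR_MH = (3.8289 + 4.7459 + 14.2157) / (11.0769 + 11.6526 + 61.5306) = 22.7905 / 84.2602 = 0.27048

0.270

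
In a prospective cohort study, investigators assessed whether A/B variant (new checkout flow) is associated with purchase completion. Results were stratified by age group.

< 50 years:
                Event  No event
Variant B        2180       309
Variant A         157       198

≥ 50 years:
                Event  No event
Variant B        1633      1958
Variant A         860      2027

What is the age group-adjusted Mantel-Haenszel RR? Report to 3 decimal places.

RR_MH = Σ(aᵢ·n₀ᵢ/nᵢ) / Σ(cᵢ·n₁ᵢ/nᵢ), with n₁ᵢ = aᵢ+bᵢ (exposed), n₀ᵢ = cᵢ+dᵢ (unexposed), nᵢ = n₁ᵢ+n₀ᵢ.
Stratum 1 (< 50 years): n₁ = 2489, n₀ = 355, n = 2844; a·n₀/n = 2180·355/2844 = 272.1167; c·n₁/n = 157·2489/2844 = 137.4026
Stratum 2 (≥ 50 years): n₁ = 3591, n₀ = 2887, n = 6478; a·n₀/n = 1633·2887/6478 = 727.7664; c·n₁/n = 860·3591/6478 = 476.7305
RR_MH = (272.1167 + 727.7664) / (137.4026 + 476.7305) = 999.8832 / 614.1331 = 1.62812

1.628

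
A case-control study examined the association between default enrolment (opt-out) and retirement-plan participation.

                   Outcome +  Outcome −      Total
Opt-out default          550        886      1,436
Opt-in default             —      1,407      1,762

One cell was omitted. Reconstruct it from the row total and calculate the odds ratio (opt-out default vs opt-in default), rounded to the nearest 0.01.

2.46

The missing cell is in the unexposed row: 1762 − 1407 = 355.
So a = 550, b = 886, c = 355, d = 1407.
OR = (a·d)/(b·c) = (550 × 1407) / (886 × 355) = 773850 / 314530 = 2.46034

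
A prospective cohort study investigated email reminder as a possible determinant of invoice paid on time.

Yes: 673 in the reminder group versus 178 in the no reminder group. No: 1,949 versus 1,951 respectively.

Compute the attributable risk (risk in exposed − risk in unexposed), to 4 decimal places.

0.1731

From the description: a = 673, b = 1949, c = 178, d = 1951.
Risk in exposed = 673/2622 = 0.256674; risk in unexposed = 178/2129 = 0.083607.
Risk difference = 0.256674 − 0.083607 = 0.173067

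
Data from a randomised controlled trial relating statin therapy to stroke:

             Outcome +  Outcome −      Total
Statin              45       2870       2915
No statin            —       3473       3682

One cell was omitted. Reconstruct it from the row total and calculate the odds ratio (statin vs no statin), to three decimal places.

The missing cell is in the unexposed row: 3682 − 3473 = 209.
So a = 45, b = 2870, c = 209, d = 3473.
OR = (a·d)/(b·c) = (45 × 3473) / (2870 × 209) = 156285 / 599830 = 0.26055

0.261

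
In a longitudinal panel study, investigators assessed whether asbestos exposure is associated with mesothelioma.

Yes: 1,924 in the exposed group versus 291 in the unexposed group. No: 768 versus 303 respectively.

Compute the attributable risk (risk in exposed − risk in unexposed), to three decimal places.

0.225

From the description: a = 1924, b = 768, c = 291, d = 303.
Risk in exposed = 1924/2692 = 0.714710; risk in unexposed = 291/594 = 0.489899.
Risk difference = 0.714710 − 0.489899 = 0.224811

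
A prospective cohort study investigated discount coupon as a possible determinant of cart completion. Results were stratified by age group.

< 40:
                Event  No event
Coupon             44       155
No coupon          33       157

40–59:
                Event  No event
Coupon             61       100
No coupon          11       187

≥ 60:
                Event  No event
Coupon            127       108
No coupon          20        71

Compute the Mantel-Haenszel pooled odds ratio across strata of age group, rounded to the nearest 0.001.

OR_MH = Σ(aᵢdᵢ/nᵢ) / Σ(bᵢcᵢ/nᵢ), where nᵢ is the stratum total.
Stratum 1 (< 40): n = 389; a·d/n = 44·157/389 = 17.7584; b·c/n = 155·33/389 = 13.1491
Stratum 2 (40–59): n = 359; a·d/n = 61·187/359 = 31.7744; b·c/n = 100·11/359 = 3.0641
Stratum 3 (≥ 60): n = 326; a·d/n = 127·71/326 = 27.6595; b·c/n = 108·20/326 = 6.6258
OR_MH = (17.7584 + 31.7744 + 27.6595) / (13.1491 + 3.0641 + 6.6258) = 77.1922 / 22.8389 = 3.37985

3.380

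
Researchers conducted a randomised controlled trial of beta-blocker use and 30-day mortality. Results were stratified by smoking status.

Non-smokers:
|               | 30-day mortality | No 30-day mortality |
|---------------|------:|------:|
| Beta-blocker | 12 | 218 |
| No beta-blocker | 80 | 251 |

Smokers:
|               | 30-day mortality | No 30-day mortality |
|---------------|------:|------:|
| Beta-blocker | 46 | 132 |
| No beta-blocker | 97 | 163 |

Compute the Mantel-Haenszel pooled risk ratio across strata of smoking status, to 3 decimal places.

0.476

RR_MH = Σ(aᵢ·n₀ᵢ/nᵢ) / Σ(cᵢ·n₁ᵢ/nᵢ), with n₁ᵢ = aᵢ+bᵢ (exposed), n₀ᵢ = cᵢ+dᵢ (unexposed), nᵢ = n₁ᵢ+n₀ᵢ.
Stratum 1 (Non-smokers): n₁ = 230, n₀ = 331, n = 561; a·n₀/n = 12·331/561 = 7.0802; c·n₁/n = 80·230/561 = 32.7986
Stratum 2 (Smokers): n₁ = 178, n₀ = 260, n = 438; a·n₀/n = 46·260/438 = 27.3059; c·n₁/n = 97·178/438 = 39.4201
RR_MH = (7.0802 + 27.3059) / (32.7986 + 39.4201) = 34.3861 / 72.2187 = 0.47614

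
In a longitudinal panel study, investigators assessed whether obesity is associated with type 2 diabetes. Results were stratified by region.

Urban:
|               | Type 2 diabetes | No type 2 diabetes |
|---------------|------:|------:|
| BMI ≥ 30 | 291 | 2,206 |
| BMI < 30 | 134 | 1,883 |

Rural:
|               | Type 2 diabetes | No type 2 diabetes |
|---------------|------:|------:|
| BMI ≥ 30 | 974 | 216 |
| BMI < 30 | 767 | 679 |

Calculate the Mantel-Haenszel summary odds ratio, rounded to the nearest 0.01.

OR_MH = Σ(aᵢdᵢ/nᵢ) / Σ(bᵢcᵢ/nᵢ), where nᵢ is the stratum total.
Stratum 1 (Urban): n = 4514; a·d/n = 291·1883/4514 = 121.3897; b·c/n = 2206·134/4514 = 65.4860
Stratum 2 (Rural): n = 2636; a·d/n = 974·679/2636 = 250.8900; b·c/n = 216·767/2636 = 62.8498
OR_MH = (121.3897 + 250.8900) / (65.4860 + 62.8498) = 372.2797 / 128.3358 = 2.90082

2.90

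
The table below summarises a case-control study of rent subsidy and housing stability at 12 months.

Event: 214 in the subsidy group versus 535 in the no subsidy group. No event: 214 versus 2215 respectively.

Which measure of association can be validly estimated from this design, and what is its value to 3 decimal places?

From the description: a = 214, b = 214, c = 535, d = 2215.
This is a case-control study: participants were sampled on outcome status, so risks in the source population cannot be estimated directly — relative risk is not valid here. The odds ratio is the appropriate measure.
OR = (a·d)/(b·c) = (214 × 2215) / (214 × 535) = 474010 / 114490 = 4.14019

4.140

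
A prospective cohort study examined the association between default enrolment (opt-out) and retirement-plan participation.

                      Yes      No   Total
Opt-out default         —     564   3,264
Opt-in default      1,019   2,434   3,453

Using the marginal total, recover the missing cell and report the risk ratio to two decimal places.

The missing cell is in the exposed row: 3264 − 564 = 2700.
So a = 2700, b = 564, c = 1019, d = 2434.
RR = [a/(a+b)] / [c/(c+d)] = (2700/3264) / (1019/3453) = 0.82721/0.29511 = 2.80308

2.80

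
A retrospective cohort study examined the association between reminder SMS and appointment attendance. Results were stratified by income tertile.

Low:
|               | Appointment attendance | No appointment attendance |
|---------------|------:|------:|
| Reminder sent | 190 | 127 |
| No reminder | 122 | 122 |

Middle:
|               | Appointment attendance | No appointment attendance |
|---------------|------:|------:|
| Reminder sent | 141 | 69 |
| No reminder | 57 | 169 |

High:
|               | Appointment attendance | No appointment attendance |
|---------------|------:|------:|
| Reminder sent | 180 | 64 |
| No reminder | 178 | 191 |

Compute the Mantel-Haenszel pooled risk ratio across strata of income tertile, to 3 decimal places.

RR_MH = Σ(aᵢ·n₀ᵢ/nᵢ) / Σ(cᵢ·n₁ᵢ/nᵢ), with n₁ᵢ = aᵢ+bᵢ (exposed), n₀ᵢ = cᵢ+dᵢ (unexposed), nᵢ = n₁ᵢ+n₀ᵢ.
Stratum 1 (Low): n₁ = 317, n₀ = 244, n = 561; a·n₀/n = 190·244/561 = 82.6381; c·n₁/n = 122·317/561 = 68.9376
Stratum 2 (Middle): n₁ = 210, n₀ = 226, n = 436; a·n₀/n = 141·226/436 = 73.0872; c·n₁/n = 57·210/436 = 27.4541
Stratum 3 (High): n₁ = 244, n₀ = 369, n = 613; a·n₀/n = 180·369/613 = 108.3524; c·n₁/n = 178·244/613 = 70.8515
RR_MH = (82.6381 + 73.0872 + 108.3524) / (68.9376 + 27.4541 + 70.8515) = 264.0777 / 167.2433 = 1.57900

1.579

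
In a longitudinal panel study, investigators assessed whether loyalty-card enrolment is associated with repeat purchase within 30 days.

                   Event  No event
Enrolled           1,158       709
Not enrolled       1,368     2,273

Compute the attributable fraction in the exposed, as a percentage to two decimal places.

39.42

Cells: a = 1158, b = 709, c = 1368, d = 2273.
Risk in exposed = 1158/1867 = 0.62025; risk in unexposed = 1368/3641 = 0.37572.
RR = 0.62025/0.37572 = 1.65082
AR% = (RR − 1)/RR × 100 = (1.65082 − 1)/1.65082 × 100 = 39.4239%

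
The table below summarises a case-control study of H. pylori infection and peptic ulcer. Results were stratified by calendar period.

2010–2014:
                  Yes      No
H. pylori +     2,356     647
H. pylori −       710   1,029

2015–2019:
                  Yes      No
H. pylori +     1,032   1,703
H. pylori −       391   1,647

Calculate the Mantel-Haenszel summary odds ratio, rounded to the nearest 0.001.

OR_MH = Σ(aᵢdᵢ/nᵢ) / Σ(bᵢcᵢ/nᵢ), where nᵢ is the stratum total.
Stratum 1 (2010–2014): n = 4742; a·d/n = 2356·1029/4742 = 511.2450; b·c/n = 647·710/4742 = 96.8726
Stratum 2 (2015–2019): n = 4773; a·d/n = 1032·1647/4773 = 356.1081; b·c/n = 1703·391/4773 = 139.5083
OR_MH = (511.2450 + 356.1081) / (96.8726 + 139.5083) = 867.3532 / 236.3809 = 3.66930

3.669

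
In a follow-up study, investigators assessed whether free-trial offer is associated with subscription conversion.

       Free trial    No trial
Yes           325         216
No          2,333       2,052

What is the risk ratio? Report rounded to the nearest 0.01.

Reading the table with exposure as columns: a = 325 (Free trial, case), b = 2333 (Free trial, non-case), c = 216 (No trial, case), d = 2052.
Risk in exposed = 325/2658 = 0.12227; risk in unexposed = 216/2268 = 0.09524.
RR = 0.12227 / 0.09524 = 1.28386
The risk among the exposed is 1.28 times that among the unexposed.

1.28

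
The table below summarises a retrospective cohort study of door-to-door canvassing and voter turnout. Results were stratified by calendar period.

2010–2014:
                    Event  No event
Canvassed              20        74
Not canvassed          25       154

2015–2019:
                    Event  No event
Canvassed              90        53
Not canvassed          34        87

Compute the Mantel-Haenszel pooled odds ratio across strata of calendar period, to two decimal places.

3.01

OR_MH = Σ(aᵢdᵢ/nᵢ) / Σ(bᵢcᵢ/nᵢ), where nᵢ is the stratum total.
Stratum 1 (2010–2014): n = 273; a·d/n = 20·154/273 = 11.2821; b·c/n = 74·25/273 = 6.7766
Stratum 2 (2015–2019): n = 264; a·d/n = 90·87/264 = 29.6591; b·c/n = 53·34/264 = 6.8258
OR_MH = (11.2821 + 29.6591) / (6.7766 + 6.8258) = 40.9411 / 13.6023 = 3.00987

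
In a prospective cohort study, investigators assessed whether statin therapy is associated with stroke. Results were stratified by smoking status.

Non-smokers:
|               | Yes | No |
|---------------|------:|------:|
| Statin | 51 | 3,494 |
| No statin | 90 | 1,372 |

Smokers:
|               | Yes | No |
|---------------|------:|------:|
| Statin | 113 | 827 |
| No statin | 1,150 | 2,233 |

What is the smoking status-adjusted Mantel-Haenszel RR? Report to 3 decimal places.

RR_MH = Σ(aᵢ·n₀ᵢ/nᵢ) / Σ(cᵢ·n₁ᵢ/nᵢ), with n₁ᵢ = aᵢ+bᵢ (exposed), n₀ᵢ = cᵢ+dᵢ (unexposed), nᵢ = n₁ᵢ+n₀ᵢ.
Stratum 1 (Non-smokers): n₁ = 3545, n₀ = 1462, n = 5007; a·n₀/n = 51·1462/5007 = 14.8916; c·n₁/n = 90·3545/5007 = 63.7208
Stratum 2 (Smokers): n₁ = 940, n₀ = 3383, n = 4323; a·n₀/n = 113·3383/4323 = 88.4291; c·n₁/n = 1150·940/4323 = 250.0578
RR_MH = (14.8916 + 88.4291) / (63.7208 + 250.0578) = 103.3207 / 313.7786 = 0.32928

0.329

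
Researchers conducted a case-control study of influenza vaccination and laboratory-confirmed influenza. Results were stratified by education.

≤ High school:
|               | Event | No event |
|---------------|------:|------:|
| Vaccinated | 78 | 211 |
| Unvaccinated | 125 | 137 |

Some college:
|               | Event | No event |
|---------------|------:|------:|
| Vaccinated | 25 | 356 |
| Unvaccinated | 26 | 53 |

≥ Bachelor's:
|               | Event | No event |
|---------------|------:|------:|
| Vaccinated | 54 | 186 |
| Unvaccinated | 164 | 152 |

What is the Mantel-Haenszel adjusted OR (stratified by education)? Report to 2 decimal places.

OR_MH = Σ(aᵢdᵢ/nᵢ) / Σ(bᵢcᵢ/nᵢ), where nᵢ is the stratum total.
Stratum 1 (≤ High school): n = 551; a·d/n = 78·137/551 = 19.3938; b·c/n = 211·125/551 = 47.8675
Stratum 2 (Some college): n = 460; a·d/n = 25·53/460 = 2.8804; b·c/n = 356·26/460 = 20.1217
Stratum 3 (≥ Bachelor's): n = 556; a·d/n = 54·152/556 = 14.7626; b·c/n = 186·164/556 = 54.8633
OR_MH = (19.3938 + 2.8804 + 14.7626) / (47.8675 + 20.1217 + 54.8633) = 37.0369 / 122.8526 = 0.30147

0.30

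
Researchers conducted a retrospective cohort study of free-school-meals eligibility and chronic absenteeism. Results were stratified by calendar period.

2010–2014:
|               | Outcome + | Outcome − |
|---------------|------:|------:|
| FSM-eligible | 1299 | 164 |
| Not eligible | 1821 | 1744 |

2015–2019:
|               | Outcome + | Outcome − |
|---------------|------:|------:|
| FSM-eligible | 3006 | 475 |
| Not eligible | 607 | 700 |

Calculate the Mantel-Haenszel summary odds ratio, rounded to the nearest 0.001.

OR_MH = Σ(aᵢdᵢ/nᵢ) / Σ(bᵢcᵢ/nᵢ), where nᵢ is the stratum total.
Stratum 1 (2010–2014): n = 5028; a·d/n = 1299·1744/5028 = 450.5680; b·c/n = 164·1821/5028 = 59.3962
Stratum 2 (2015–2019): n = 4788; a·d/n = 3006·700/4788 = 439.4737; b·c/n = 475·607/4788 = 60.2183
OR_MH = (450.5680 + 439.4737) / (59.3962 + 60.2183) = 890.0417 / 119.6144 = 7.44092

7.441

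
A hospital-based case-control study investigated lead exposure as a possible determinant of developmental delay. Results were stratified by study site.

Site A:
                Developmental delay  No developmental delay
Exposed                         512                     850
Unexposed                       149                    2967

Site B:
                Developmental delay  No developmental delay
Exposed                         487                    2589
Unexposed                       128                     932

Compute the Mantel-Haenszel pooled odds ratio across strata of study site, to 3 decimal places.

4.142

OR_MH = Σ(aᵢdᵢ/nᵢ) / Σ(bᵢcᵢ/nᵢ), where nᵢ is the stratum total.
Stratum 1 (Site A): n = 4478; a·d/n = 512·2967/4478 = 339.2372; b·c/n = 850·149/4478 = 28.2827
Stratum 2 (Site B): n = 4136; a·d/n = 487·932/4136 = 109.7398; b·c/n = 2589·128/4136 = 80.1238
OR_MH = (339.2372 + 109.7398) / (28.2827 + 80.1238) = 448.9770 / 108.4065 = 4.14161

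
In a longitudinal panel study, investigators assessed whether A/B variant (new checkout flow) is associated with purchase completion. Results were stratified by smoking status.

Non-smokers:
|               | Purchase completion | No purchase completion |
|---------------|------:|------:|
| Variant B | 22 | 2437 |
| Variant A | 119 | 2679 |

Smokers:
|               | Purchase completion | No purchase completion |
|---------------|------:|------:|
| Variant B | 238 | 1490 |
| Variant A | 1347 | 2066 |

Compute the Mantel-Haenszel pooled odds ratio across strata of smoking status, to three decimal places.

0.240

OR_MH = Σ(aᵢdᵢ/nᵢ) / Σ(bᵢcᵢ/nᵢ), where nᵢ is the stratum total.
Stratum 1 (Non-smokers): n = 5257; a·d/n = 22·2679/5257 = 11.2113; b·c/n = 2437·119/5257 = 55.1651
Stratum 2 (Smokers): n = 5141; a·d/n = 238·2066/5141 = 95.6444; b·c/n = 1490·1347/5141 = 390.3968
OR_MH = (11.2113 + 95.6444) / (55.1651 + 390.3968) = 106.8558 / 445.5619 = 0.23982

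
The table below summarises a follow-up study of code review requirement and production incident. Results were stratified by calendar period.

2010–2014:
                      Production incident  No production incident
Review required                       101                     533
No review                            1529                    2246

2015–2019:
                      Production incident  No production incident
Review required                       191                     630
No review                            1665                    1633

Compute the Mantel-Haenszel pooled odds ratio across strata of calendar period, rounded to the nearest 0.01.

OR_MH = Σ(aᵢdᵢ/nᵢ) / Σ(bᵢcᵢ/nᵢ), where nᵢ is the stratum total.
Stratum 1 (2010–2014): n = 4409; a·d/n = 101·2246/4409 = 51.4507; b·c/n = 533·1529/4409 = 184.8394
Stratum 2 (2015–2019): n = 4119; a·d/n = 191·1633/4119 = 75.7230; b·c/n = 630·1665/4119 = 254.6613
OR_MH = (51.4507 + 75.7230) / (184.8394 + 254.6613) = 127.1737 / 439.5007 = 0.28936

0.29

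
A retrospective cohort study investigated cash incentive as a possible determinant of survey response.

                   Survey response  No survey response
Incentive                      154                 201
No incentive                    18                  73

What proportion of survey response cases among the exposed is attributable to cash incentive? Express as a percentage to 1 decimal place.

54.4

Cells: a = 154, b = 201, c = 18, d = 73.
Risk in exposed = 154/355 = 0.43380; risk in unexposed = 18/91 = 0.19780.
RR = 0.43380/0.19780 = 2.19311
AR% = (RR − 1)/RR × 100 = (2.19311 − 1)/2.19311 × 100 = 54.4027%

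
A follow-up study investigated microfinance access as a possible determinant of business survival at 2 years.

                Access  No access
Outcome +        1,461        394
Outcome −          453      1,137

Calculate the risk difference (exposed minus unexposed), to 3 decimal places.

Reading the table with exposure as columns: a = 1461 (Access, case), b = 453 (Access, non-case), c = 394 (No access, case), d = 1137.
Risk in exposed = 1461/1914 = 0.763323; risk in unexposed = 394/1531 = 0.257348.
Risk difference = 0.763323 − 0.257348 = 0.505975

0.506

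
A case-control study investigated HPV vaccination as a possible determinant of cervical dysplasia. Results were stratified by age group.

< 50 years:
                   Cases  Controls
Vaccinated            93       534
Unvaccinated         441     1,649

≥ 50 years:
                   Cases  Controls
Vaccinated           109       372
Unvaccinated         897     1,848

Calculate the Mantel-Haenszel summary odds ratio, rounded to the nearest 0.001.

0.625

OR_MH = Σ(aᵢdᵢ/nᵢ) / Σ(bᵢcᵢ/nᵢ), where nᵢ is the stratum total.
Stratum 1 (< 50 years): n = 2717; a·d/n = 93·1649/2717 = 56.4435; b·c/n = 534·441/2717 = 86.6743
Stratum 2 (≥ 50 years): n = 3226; a·d/n = 109·1848/3226 = 62.4402; b·c/n = 372·897/3226 = 103.4358
OR_MH = (56.4435 + 62.4402) / (86.6743 + 103.4358) = 118.8837 / 190.1101 = 0.62534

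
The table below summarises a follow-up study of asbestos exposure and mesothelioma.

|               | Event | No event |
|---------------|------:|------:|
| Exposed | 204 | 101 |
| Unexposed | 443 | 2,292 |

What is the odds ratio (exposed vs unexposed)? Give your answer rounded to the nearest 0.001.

Cells: a = 204, b = 101, c = 443, d = 2292.
OR = (a·d)/(b·c) = (204 × 2292) / (101 × 443) = 467568 / 44743 = 10.45008
The odds of mesothelioma are about 10.45 times as high in the exposed group.

10.450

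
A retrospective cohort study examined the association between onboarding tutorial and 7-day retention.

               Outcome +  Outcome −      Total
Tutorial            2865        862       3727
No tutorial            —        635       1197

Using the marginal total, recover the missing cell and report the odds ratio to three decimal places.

3.755

The missing cell is in the unexposed row: 1197 − 635 = 562.
So a = 2865, b = 862, c = 562, d = 635.
OR = (a·d)/(b·c) = (2865 × 635) / (862 × 562) = 1819275 / 484444 = 3.75539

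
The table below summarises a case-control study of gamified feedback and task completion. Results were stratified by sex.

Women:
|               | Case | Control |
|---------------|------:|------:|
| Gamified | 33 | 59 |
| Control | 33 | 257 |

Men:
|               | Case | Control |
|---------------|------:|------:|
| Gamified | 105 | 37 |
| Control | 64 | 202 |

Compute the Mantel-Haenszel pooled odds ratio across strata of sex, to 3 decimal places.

6.806

OR_MH = Σ(aᵢdᵢ/nᵢ) / Σ(bᵢcᵢ/nᵢ), where nᵢ is the stratum total.
Stratum 1 (Women): n = 382; a·d/n = 33·257/382 = 22.2016; b·c/n = 59·33/382 = 5.0969
Stratum 2 (Men): n = 408; a·d/n = 105·202/408 = 51.9853; b·c/n = 37·64/408 = 5.8039
OR_MH = (22.2016 + 51.9853) / (5.0969 + 5.8039) = 74.1869 / 10.9008 = 6.80565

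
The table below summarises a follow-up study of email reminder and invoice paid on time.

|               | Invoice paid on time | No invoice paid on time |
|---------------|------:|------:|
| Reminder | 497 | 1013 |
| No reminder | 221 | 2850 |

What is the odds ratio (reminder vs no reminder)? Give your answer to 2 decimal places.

Cells: a = 497, b = 1013, c = 221, d = 2850.
OR = (a·d)/(b·c) = (497 × 2850) / (1013 × 221) = 1416450 / 223873 = 6.32702
The odds of invoice paid on time are about 6.33 times as high in the reminder group.

6.33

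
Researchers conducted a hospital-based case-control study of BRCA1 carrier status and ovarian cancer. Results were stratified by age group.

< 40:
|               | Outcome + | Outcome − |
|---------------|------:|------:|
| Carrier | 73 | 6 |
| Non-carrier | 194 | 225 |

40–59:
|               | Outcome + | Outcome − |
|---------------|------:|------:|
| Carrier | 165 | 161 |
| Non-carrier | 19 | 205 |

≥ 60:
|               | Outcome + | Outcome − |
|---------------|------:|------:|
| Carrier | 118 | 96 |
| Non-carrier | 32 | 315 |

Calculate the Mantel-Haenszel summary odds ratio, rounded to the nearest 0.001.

OR_MH = Σ(aᵢdᵢ/nᵢ) / Σ(bᵢcᵢ/nᵢ), where nᵢ is the stratum total.
Stratum 1 (< 40): n = 498; a·d/n = 73·225/498 = 32.9819; b·c/n = 6·194/498 = 2.3373
Stratum 2 (40–59): n = 550; a·d/n = 165·205/550 = 61.5000; b·c/n = 161·19/550 = 5.5618
Stratum 3 (≥ 60): n = 561; a·d/n = 118·315/561 = 66.2567; b·c/n = 96·32/561 = 5.4759
OR_MH = (32.9819 + 61.5000 + 66.2567) / (2.3373 + 5.5618 + 5.4759) = 160.7386 / 13.3751 = 12.01775

12.018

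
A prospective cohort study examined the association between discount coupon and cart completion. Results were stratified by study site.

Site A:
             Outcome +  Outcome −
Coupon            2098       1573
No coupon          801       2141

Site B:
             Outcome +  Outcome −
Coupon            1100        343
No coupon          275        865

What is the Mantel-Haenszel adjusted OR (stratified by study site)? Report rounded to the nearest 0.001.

4.614

OR_MH = Σ(aᵢdᵢ/nᵢ) / Σ(bᵢcᵢ/nᵢ), where nᵢ is the stratum total.
Stratum 1 (Site A): n = 6613; a·d/n = 2098·2141/6613 = 679.2406; b·c/n = 1573·801/6613 = 190.5297
Stratum 2 (Site B): n = 2583; a·d/n = 1100·865/2583 = 368.3701; b·c/n = 343·275/2583 = 36.5176
OR_MH = (679.2406 + 368.3701) / (190.5297 + 36.5176) = 1047.6107 / 227.0473 = 4.61406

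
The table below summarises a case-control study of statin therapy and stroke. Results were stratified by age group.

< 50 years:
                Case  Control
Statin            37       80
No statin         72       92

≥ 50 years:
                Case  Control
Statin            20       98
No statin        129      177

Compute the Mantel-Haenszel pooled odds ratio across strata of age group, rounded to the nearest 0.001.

OR_MH = Σ(aᵢdᵢ/nᵢ) / Σ(bᵢcᵢ/nᵢ), where nᵢ is the stratum total.
Stratum 1 (< 50 years): n = 281; a·d/n = 37·92/281 = 12.1139; b·c/n = 80·72/281 = 20.4982
Stratum 2 (≥ 50 years): n = 424; a·d/n = 20·177/424 = 8.3491; b·c/n = 98·129/424 = 29.8160
OR_MH = (12.1139 + 8.3491) / (20.4982 + 29.8160) = 20.4629 / 50.3143 = 0.40670

0.407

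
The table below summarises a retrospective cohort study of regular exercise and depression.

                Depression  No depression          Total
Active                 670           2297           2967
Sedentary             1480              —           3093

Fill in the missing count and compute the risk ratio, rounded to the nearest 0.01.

The missing cell is in the unexposed row: 3093 − 1480 = 1613.
So a = 670, b = 2297, c = 1480, d = 1613.
RR = [a/(a+b)] / [c/(c+d)] = (670/2967) / (1480/3093) = 0.22582/0.47850 = 0.47193

0.47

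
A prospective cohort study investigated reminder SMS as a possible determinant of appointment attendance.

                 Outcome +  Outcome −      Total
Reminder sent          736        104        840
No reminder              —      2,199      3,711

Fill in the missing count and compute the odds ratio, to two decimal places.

The missing cell is in the unexposed row: 3711 − 2199 = 1512.
So a = 736, b = 104, c = 1512, d = 2199.
OR = (a·d)/(b·c) = (736 × 2199) / (104 × 1512) = 1618464 / 157248 = 10.29243

10.29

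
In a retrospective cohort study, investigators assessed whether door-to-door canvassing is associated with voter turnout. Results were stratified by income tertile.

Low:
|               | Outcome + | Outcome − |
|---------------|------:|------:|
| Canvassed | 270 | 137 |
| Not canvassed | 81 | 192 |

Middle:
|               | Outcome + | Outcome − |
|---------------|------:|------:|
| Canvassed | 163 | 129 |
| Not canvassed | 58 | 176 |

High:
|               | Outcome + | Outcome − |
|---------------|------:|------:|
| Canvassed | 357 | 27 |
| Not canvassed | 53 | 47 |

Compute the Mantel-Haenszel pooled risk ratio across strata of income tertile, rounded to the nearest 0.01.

RR_MH = Σ(aᵢ·n₀ᵢ/nᵢ) / Σ(cᵢ·n₁ᵢ/nᵢ), with n₁ᵢ = aᵢ+bᵢ (exposed), n₀ᵢ = cᵢ+dᵢ (unexposed), nᵢ = n₁ᵢ+n₀ᵢ.
Stratum 1 (Low): n₁ = 407, n₀ = 273, n = 680; a·n₀/n = 270·273/680 = 108.3971; c·n₁/n = 81·407/680 = 48.4809
Stratum 2 (Middle): n₁ = 292, n₀ = 234, n = 526; a·n₀/n = 163·234/526 = 72.5133; c·n₁/n = 58·292/526 = 32.1977
Stratum 3 (High): n₁ = 384, n₀ = 100, n = 484; a·n₀/n = 357·100/484 = 73.7603; c·n₁/n = 53·384/484 = 42.0496
RR_MH = (108.3971 + 72.5133 + 73.7603) / (48.4809 + 32.1977 + 42.0496) = 254.6707 / 122.7282 = 2.07508

2.08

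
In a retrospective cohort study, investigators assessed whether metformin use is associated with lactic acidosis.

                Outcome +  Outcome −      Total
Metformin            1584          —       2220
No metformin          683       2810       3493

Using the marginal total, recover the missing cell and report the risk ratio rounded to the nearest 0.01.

3.65

The missing cell is in the exposed row: 2220 − 1584 = 636.
So a = 1584, b = 636, c = 683, d = 2810.
RR = [a/(a+b)] / [c/(c+d)] = (1584/2220) / (683/3493) = 0.71351/0.19553 = 3.64905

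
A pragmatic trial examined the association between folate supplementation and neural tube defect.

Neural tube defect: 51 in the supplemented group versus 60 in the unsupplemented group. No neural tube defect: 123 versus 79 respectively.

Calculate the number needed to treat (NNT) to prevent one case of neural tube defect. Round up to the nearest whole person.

Risk in treated group = 51/174 = 0.29310; risk in control = 60/139 = 0.43165.
Absolute risk reduction = 0.43165 − 0.29310 = 0.13855
NNT = 1 / ARR = 1 / 0.13855 = 7.218 → round up → 8

8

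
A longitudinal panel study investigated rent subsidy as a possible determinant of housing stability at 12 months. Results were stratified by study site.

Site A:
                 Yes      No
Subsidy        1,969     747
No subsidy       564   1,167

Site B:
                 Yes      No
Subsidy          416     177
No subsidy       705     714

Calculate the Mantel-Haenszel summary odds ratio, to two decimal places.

OR_MH = Σ(aᵢdᵢ/nᵢ) / Σ(bᵢcᵢ/nᵢ), where nᵢ is the stratum total.
Stratum 1 (Site A): n = 4447; a·d/n = 1969·1167/4447 = 516.7131; b·c/n = 747·564/4447 = 94.7398
Stratum 2 (Site B): n = 2012; a·d/n = 416·714/2012 = 147.6262; b·c/n = 177·705/2012 = 62.0204
OR_MH = (516.7131 + 147.6262) / (94.7398 + 62.0204) = 664.3393 / 156.7602 = 4.23793

4.24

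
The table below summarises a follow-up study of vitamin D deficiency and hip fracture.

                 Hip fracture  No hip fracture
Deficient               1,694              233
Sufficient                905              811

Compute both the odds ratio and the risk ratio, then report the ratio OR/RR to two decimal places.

Cells: a = 1694, b = 233, c = 905, d = 811.
OR = (1694·811)/(233·905) = 1373834/210865 = 6.51523
Risk in exposed = 1694/1927 = 0.87909; risk in unexposed = 905/1716 = 0.52739; RR = 1.66686
OR/RR = 6.51523 / 1.66686 = 3.90867
The outcome is not rare, so the OR lies further from 1 than the RR.

3.91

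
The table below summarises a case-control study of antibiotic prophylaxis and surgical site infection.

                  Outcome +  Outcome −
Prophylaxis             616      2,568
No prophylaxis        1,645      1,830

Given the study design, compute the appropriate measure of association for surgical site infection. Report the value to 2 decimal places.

Cells: a = 616, b = 2568, c = 1645, d = 1830.
This is a case-control study: participants were sampled on outcome status, so risks in the source population cannot be estimated directly — relative risk is not valid here. The odds ratio is the appropriate measure.
OR = (a·d)/(b·c) = (616 × 1830) / (2568 × 1645) = 1127280 / 4224360 = 0.26685

0.27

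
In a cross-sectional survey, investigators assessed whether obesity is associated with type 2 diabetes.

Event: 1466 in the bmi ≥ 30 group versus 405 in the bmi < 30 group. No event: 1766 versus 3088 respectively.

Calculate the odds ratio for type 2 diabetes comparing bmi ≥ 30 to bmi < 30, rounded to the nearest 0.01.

6.33

From the description: a = 1466, b = 1766, c = 405, d = 3088.
OR = (a·d)/(b·c) = (1466 × 3088) / (1766 × 405) = 4527008 / 715230 = 6.32944
The odds of type 2 diabetes are about 6.33 times as high in the bmi ≥ 30 group.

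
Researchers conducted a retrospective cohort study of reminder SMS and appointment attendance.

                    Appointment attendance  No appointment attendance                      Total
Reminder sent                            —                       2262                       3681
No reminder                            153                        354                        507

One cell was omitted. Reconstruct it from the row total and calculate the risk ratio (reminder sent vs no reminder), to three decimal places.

The missing cell is in the exposed row: 3681 − 2262 = 1419.
So a = 1419, b = 2262, c = 153, d = 354.
RR = [a/(a+b)] / [c/(c+d)] = (1419/3681) / (153/507) = 0.38549/0.30178 = 1.27742

1.277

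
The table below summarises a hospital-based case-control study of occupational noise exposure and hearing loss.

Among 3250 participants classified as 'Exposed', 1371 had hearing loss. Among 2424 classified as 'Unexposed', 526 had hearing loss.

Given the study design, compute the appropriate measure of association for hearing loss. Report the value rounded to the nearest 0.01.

2.63

From the description: a = 1371, b = 1879, c = 526, d = 1898.
This is a hospital-based case-control study: participants were sampled on outcome status, so risks in the source population cannot be estimated directly — relative risk is not valid here. The odds ratio is the appropriate measure.
OR = (a·d)/(b·c) = (1371 × 1898) / (1879 × 526) = 2602158 / 988354 = 2.63282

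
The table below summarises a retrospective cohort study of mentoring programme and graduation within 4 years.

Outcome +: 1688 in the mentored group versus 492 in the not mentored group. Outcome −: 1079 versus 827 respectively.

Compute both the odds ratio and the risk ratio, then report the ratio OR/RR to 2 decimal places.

From the description: a = 1688, b = 1079, c = 492, d = 827.
OR = (1688·827)/(1079·492) = 1395976/530868 = 2.62961
Risk in exposed = 1688/2767 = 0.61005; risk in unexposed = 492/1319 = 0.37301; RR = 1.63547
OR/RR = 2.62961 / 1.63547 = 1.60786
The outcome is not rare, so the OR lies further from 1 than the RR.

1.61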